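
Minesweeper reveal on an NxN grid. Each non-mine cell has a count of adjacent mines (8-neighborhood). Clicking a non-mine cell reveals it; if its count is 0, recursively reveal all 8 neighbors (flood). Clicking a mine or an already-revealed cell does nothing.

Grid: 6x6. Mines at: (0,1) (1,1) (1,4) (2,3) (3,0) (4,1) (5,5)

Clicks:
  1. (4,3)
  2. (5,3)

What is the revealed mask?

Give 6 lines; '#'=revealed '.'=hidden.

Click 1 (4,3) count=0: revealed 9 new [(3,2) (3,3) (3,4) (4,2) (4,3) (4,4) (5,2) (5,3) (5,4)] -> total=9
Click 2 (5,3) count=0: revealed 0 new [(none)] -> total=9

Answer: ......
......
......
..###.
..###.
..###.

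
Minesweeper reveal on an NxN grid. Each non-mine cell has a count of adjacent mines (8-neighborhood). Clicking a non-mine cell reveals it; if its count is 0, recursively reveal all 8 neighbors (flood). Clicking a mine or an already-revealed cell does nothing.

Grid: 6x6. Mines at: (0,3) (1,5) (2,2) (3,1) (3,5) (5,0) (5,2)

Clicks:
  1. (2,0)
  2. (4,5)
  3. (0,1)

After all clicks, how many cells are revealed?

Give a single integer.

Click 1 (2,0) count=1: revealed 1 new [(2,0)] -> total=1
Click 2 (4,5) count=1: revealed 1 new [(4,5)] -> total=2
Click 3 (0,1) count=0: revealed 7 new [(0,0) (0,1) (0,2) (1,0) (1,1) (1,2) (2,1)] -> total=9

Answer: 9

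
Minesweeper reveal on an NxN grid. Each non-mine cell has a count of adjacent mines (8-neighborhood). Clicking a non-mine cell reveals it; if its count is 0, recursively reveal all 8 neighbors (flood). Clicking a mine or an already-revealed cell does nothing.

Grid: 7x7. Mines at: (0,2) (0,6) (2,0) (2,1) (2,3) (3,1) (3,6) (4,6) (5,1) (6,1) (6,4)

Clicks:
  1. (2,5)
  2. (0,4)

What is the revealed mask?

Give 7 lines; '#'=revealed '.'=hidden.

Click 1 (2,5) count=1: revealed 1 new [(2,5)] -> total=1
Click 2 (0,4) count=0: revealed 6 new [(0,3) (0,4) (0,5) (1,3) (1,4) (1,5)] -> total=7

Answer: ...###.
...###.
.....#.
.......
.......
.......
.......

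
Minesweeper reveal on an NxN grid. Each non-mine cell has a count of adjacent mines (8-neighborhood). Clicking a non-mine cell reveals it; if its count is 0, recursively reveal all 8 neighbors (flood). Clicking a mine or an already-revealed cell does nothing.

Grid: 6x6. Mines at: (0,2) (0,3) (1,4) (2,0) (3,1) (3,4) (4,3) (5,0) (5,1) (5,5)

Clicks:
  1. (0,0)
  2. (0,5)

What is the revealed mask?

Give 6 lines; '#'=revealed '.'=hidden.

Click 1 (0,0) count=0: revealed 4 new [(0,0) (0,1) (1,0) (1,1)] -> total=4
Click 2 (0,5) count=1: revealed 1 new [(0,5)] -> total=5

Answer: ##...#
##....
......
......
......
......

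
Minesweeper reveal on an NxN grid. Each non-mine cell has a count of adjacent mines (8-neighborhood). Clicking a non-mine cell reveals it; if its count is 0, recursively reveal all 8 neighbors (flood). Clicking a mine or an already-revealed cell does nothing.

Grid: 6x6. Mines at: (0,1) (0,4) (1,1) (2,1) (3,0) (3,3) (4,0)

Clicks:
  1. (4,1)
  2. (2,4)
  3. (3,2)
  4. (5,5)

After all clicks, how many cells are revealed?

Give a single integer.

Click 1 (4,1) count=2: revealed 1 new [(4,1)] -> total=1
Click 2 (2,4) count=1: revealed 1 new [(2,4)] -> total=2
Click 3 (3,2) count=2: revealed 1 new [(3,2)] -> total=3
Click 4 (5,5) count=0: revealed 14 new [(1,4) (1,5) (2,5) (3,4) (3,5) (4,2) (4,3) (4,4) (4,5) (5,1) (5,2) (5,3) (5,4) (5,5)] -> total=17

Answer: 17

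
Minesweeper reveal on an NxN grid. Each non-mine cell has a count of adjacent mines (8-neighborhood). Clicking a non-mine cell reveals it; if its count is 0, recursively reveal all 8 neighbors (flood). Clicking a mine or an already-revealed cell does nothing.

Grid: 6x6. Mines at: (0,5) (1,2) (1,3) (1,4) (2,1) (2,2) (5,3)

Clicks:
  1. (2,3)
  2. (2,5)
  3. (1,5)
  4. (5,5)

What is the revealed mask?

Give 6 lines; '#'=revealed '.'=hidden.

Click 1 (2,3) count=4: revealed 1 new [(2,3)] -> total=1
Click 2 (2,5) count=1: revealed 1 new [(2,5)] -> total=2
Click 3 (1,5) count=2: revealed 1 new [(1,5)] -> total=3
Click 4 (5,5) count=0: revealed 9 new [(2,4) (3,3) (3,4) (3,5) (4,3) (4,4) (4,5) (5,4) (5,5)] -> total=12

Answer: ......
.....#
...###
...###
...###
....##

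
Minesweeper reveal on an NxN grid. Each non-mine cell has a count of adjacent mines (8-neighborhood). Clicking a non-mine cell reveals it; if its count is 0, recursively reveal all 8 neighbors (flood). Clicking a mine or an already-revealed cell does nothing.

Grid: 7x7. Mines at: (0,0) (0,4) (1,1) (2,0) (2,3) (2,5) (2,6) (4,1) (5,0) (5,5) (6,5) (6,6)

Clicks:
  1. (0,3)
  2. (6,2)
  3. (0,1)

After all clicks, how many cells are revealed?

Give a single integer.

Click 1 (0,3) count=1: revealed 1 new [(0,3)] -> total=1
Click 2 (6,2) count=0: revealed 14 new [(3,2) (3,3) (3,4) (4,2) (4,3) (4,4) (5,1) (5,2) (5,3) (5,4) (6,1) (6,2) (6,3) (6,4)] -> total=15
Click 3 (0,1) count=2: revealed 1 new [(0,1)] -> total=16

Answer: 16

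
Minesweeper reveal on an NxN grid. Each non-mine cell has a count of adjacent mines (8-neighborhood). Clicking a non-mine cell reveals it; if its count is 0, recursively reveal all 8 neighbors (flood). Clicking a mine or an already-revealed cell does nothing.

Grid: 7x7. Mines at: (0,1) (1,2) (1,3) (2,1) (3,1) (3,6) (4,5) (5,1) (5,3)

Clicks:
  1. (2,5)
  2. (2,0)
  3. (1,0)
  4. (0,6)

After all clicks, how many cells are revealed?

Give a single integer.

Answer: 11

Derivation:
Click 1 (2,5) count=1: revealed 1 new [(2,5)] -> total=1
Click 2 (2,0) count=2: revealed 1 new [(2,0)] -> total=2
Click 3 (1,0) count=2: revealed 1 new [(1,0)] -> total=3
Click 4 (0,6) count=0: revealed 8 new [(0,4) (0,5) (0,6) (1,4) (1,5) (1,6) (2,4) (2,6)] -> total=11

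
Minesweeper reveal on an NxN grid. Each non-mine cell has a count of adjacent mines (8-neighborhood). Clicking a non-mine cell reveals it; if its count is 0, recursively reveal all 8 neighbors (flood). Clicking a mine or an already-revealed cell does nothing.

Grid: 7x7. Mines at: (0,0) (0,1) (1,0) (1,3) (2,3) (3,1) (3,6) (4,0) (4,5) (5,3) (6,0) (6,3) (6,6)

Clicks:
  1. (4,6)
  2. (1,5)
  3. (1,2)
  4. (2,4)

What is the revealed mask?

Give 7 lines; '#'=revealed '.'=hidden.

Answer: ....###
..#.###
....###
.......
......#
.......
.......

Derivation:
Click 1 (4,6) count=2: revealed 1 new [(4,6)] -> total=1
Click 2 (1,5) count=0: revealed 9 new [(0,4) (0,5) (0,6) (1,4) (1,5) (1,6) (2,4) (2,5) (2,6)] -> total=10
Click 3 (1,2) count=3: revealed 1 new [(1,2)] -> total=11
Click 4 (2,4) count=2: revealed 0 new [(none)] -> total=11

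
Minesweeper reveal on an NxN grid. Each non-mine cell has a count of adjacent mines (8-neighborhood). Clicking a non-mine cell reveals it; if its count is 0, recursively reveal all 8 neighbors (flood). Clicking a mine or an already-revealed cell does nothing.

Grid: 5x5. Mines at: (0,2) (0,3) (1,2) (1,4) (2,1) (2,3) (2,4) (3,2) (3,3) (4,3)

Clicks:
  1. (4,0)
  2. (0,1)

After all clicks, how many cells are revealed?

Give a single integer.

Click 1 (4,0) count=0: revealed 4 new [(3,0) (3,1) (4,0) (4,1)] -> total=4
Click 2 (0,1) count=2: revealed 1 new [(0,1)] -> total=5

Answer: 5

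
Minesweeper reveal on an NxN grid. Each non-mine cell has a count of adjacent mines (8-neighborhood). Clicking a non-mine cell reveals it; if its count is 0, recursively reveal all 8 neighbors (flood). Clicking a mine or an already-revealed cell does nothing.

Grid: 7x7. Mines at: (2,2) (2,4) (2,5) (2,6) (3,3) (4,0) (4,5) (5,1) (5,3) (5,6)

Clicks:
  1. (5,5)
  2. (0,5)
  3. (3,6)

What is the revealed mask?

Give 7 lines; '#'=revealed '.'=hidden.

Answer: #######
#######
##.....
##....#
.......
.....#.
.......

Derivation:
Click 1 (5,5) count=2: revealed 1 new [(5,5)] -> total=1
Click 2 (0,5) count=0: revealed 18 new [(0,0) (0,1) (0,2) (0,3) (0,4) (0,5) (0,6) (1,0) (1,1) (1,2) (1,3) (1,4) (1,5) (1,6) (2,0) (2,1) (3,0) (3,1)] -> total=19
Click 3 (3,6) count=3: revealed 1 new [(3,6)] -> total=20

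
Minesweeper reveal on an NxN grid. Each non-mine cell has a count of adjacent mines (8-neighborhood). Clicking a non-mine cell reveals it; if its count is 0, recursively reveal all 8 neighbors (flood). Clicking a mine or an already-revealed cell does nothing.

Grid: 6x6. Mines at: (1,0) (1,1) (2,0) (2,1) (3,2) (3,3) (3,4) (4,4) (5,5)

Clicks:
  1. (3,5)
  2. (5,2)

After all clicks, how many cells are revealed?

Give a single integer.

Answer: 11

Derivation:
Click 1 (3,5) count=2: revealed 1 new [(3,5)] -> total=1
Click 2 (5,2) count=0: revealed 10 new [(3,0) (3,1) (4,0) (4,1) (4,2) (4,3) (5,0) (5,1) (5,2) (5,3)] -> total=11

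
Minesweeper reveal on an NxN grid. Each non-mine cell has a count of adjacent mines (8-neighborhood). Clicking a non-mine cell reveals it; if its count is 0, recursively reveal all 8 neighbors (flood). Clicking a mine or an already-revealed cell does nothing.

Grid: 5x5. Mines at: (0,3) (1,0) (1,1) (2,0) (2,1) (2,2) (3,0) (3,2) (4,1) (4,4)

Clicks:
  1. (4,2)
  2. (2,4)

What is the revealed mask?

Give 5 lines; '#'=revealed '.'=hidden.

Answer: .....
...##
...##
...##
..#..

Derivation:
Click 1 (4,2) count=2: revealed 1 new [(4,2)] -> total=1
Click 2 (2,4) count=0: revealed 6 new [(1,3) (1,4) (2,3) (2,4) (3,3) (3,4)] -> total=7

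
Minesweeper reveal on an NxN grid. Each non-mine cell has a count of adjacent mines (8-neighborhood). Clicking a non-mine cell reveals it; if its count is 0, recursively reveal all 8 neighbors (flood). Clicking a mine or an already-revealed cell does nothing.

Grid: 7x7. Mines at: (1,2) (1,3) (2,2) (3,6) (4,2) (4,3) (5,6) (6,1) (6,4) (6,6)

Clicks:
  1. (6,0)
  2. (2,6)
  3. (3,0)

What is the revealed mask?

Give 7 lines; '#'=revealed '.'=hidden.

Answer: ##.....
##.....
##....#
##.....
##.....
##.....
#......

Derivation:
Click 1 (6,0) count=1: revealed 1 new [(6,0)] -> total=1
Click 2 (2,6) count=1: revealed 1 new [(2,6)] -> total=2
Click 3 (3,0) count=0: revealed 12 new [(0,0) (0,1) (1,0) (1,1) (2,0) (2,1) (3,0) (3,1) (4,0) (4,1) (5,0) (5,1)] -> total=14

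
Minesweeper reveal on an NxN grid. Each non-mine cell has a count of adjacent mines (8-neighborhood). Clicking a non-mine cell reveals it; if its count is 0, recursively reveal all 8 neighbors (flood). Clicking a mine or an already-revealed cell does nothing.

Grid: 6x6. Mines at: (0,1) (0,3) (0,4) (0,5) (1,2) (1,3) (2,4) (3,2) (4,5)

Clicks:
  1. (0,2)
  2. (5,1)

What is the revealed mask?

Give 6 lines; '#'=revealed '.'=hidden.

Click 1 (0,2) count=4: revealed 1 new [(0,2)] -> total=1
Click 2 (5,1) count=0: revealed 16 new [(1,0) (1,1) (2,0) (2,1) (3,0) (3,1) (4,0) (4,1) (4,2) (4,3) (4,4) (5,0) (5,1) (5,2) (5,3) (5,4)] -> total=17

Answer: ..#...
##....
##....
##....
#####.
#####.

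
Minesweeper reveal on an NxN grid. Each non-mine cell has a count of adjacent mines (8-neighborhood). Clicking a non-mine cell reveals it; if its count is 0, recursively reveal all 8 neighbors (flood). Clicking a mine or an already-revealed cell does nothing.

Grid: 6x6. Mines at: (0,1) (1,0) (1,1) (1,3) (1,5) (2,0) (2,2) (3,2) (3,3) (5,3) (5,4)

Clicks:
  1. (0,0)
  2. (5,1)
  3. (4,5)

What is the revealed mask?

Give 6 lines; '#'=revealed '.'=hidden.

Click 1 (0,0) count=3: revealed 1 new [(0,0)] -> total=1
Click 2 (5,1) count=0: revealed 8 new [(3,0) (3,1) (4,0) (4,1) (4,2) (5,0) (5,1) (5,2)] -> total=9
Click 3 (4,5) count=1: revealed 1 new [(4,5)] -> total=10

Answer: #.....
......
......
##....
###..#
###...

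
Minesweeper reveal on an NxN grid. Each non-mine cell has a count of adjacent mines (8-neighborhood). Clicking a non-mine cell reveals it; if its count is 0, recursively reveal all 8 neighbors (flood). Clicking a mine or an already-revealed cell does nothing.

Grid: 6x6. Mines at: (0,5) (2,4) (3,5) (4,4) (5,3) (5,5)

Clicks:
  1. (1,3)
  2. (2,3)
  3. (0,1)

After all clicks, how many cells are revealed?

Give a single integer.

Click 1 (1,3) count=1: revealed 1 new [(1,3)] -> total=1
Click 2 (2,3) count=1: revealed 1 new [(2,3)] -> total=2
Click 3 (0,1) count=0: revealed 23 new [(0,0) (0,1) (0,2) (0,3) (0,4) (1,0) (1,1) (1,2) (1,4) (2,0) (2,1) (2,2) (3,0) (3,1) (3,2) (3,3) (4,0) (4,1) (4,2) (4,3) (5,0) (5,1) (5,2)] -> total=25

Answer: 25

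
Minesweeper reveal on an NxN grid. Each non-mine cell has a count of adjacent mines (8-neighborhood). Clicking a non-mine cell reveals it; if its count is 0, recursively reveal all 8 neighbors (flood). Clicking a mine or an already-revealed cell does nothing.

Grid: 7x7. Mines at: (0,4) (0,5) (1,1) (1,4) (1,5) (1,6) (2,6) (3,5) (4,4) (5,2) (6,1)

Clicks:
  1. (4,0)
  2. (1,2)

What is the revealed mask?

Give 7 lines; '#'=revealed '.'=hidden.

Click 1 (4,0) count=0: revealed 14 new [(2,0) (2,1) (2,2) (2,3) (3,0) (3,1) (3,2) (3,3) (4,0) (4,1) (4,2) (4,3) (5,0) (5,1)] -> total=14
Click 2 (1,2) count=1: revealed 1 new [(1,2)] -> total=15

Answer: .......
..#....
####...
####...
####...
##.....
.......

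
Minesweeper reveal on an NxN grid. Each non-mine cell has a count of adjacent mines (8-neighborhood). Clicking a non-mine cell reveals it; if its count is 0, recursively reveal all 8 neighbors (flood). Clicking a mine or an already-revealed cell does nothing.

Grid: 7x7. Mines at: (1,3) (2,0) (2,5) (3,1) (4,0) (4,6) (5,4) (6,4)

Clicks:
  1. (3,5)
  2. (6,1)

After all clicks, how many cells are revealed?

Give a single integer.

Answer: 12

Derivation:
Click 1 (3,5) count=2: revealed 1 new [(3,5)] -> total=1
Click 2 (6,1) count=0: revealed 11 new [(4,1) (4,2) (4,3) (5,0) (5,1) (5,2) (5,3) (6,0) (6,1) (6,2) (6,3)] -> total=12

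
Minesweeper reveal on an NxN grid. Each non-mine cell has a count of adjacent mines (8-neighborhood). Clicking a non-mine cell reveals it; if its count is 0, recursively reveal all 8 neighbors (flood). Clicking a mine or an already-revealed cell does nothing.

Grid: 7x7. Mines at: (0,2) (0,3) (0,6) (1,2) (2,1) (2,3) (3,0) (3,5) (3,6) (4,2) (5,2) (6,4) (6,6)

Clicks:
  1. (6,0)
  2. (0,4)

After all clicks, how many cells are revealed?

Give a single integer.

Click 1 (6,0) count=0: revealed 6 new [(4,0) (4,1) (5,0) (5,1) (6,0) (6,1)] -> total=6
Click 2 (0,4) count=1: revealed 1 new [(0,4)] -> total=7

Answer: 7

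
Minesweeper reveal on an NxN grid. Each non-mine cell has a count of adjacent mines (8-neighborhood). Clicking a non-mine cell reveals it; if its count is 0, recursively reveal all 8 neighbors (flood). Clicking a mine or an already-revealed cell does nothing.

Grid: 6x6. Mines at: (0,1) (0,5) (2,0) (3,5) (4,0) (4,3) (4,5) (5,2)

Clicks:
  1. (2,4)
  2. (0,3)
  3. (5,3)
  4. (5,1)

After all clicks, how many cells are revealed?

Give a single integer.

Answer: 17

Derivation:
Click 1 (2,4) count=1: revealed 1 new [(2,4)] -> total=1
Click 2 (0,3) count=0: revealed 14 new [(0,2) (0,3) (0,4) (1,1) (1,2) (1,3) (1,4) (2,1) (2,2) (2,3) (3,1) (3,2) (3,3) (3,4)] -> total=15
Click 3 (5,3) count=2: revealed 1 new [(5,3)] -> total=16
Click 4 (5,1) count=2: revealed 1 new [(5,1)] -> total=17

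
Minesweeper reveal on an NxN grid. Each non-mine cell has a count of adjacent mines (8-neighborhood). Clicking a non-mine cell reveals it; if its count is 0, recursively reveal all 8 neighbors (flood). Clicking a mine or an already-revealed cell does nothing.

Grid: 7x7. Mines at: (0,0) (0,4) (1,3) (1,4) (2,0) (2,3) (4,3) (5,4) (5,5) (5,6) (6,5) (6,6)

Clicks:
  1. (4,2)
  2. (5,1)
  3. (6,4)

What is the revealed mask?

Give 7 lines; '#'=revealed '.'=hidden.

Click 1 (4,2) count=1: revealed 1 new [(4,2)] -> total=1
Click 2 (5,1) count=0: revealed 13 new [(3,0) (3,1) (3,2) (4,0) (4,1) (5,0) (5,1) (5,2) (5,3) (6,0) (6,1) (6,2) (6,3)] -> total=14
Click 3 (6,4) count=3: revealed 1 new [(6,4)] -> total=15

Answer: .......
.......
.......
###....
###....
####...
#####..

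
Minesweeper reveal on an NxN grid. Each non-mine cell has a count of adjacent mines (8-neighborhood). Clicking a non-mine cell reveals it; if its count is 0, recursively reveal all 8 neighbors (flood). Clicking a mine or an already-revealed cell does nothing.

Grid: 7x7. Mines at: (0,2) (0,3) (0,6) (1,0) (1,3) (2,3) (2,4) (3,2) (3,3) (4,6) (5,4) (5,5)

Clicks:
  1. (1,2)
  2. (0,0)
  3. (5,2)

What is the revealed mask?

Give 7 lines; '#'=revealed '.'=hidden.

Click 1 (1,2) count=4: revealed 1 new [(1,2)] -> total=1
Click 2 (0,0) count=1: revealed 1 new [(0,0)] -> total=2
Click 3 (5,2) count=0: revealed 16 new [(2,0) (2,1) (3,0) (3,1) (4,0) (4,1) (4,2) (4,3) (5,0) (5,1) (5,2) (5,3) (6,0) (6,1) (6,2) (6,3)] -> total=18

Answer: #......
..#....
##.....
##.....
####...
####...
####...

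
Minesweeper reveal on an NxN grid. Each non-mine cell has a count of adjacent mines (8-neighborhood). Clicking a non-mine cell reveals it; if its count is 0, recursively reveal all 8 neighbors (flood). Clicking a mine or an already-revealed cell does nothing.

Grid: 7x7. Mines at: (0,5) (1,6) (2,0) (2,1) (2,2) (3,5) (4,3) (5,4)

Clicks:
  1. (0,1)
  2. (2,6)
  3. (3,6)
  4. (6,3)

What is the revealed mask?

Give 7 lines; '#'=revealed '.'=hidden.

Click 1 (0,1) count=0: revealed 10 new [(0,0) (0,1) (0,2) (0,3) (0,4) (1,0) (1,1) (1,2) (1,3) (1,4)] -> total=10
Click 2 (2,6) count=2: revealed 1 new [(2,6)] -> total=11
Click 3 (3,6) count=1: revealed 1 new [(3,6)] -> total=12
Click 4 (6,3) count=1: revealed 1 new [(6,3)] -> total=13

Answer: #####..
#####..
......#
......#
.......
.......
...#...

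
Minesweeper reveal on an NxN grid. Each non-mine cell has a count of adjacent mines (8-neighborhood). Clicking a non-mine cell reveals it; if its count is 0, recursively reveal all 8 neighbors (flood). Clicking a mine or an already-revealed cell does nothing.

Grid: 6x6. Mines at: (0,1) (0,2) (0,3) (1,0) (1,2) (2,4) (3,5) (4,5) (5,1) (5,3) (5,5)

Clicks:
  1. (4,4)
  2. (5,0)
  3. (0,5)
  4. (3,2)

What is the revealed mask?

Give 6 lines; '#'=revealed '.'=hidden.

Answer: ....##
....##
####..
####..
#####.
#.....

Derivation:
Click 1 (4,4) count=4: revealed 1 new [(4,4)] -> total=1
Click 2 (5,0) count=1: revealed 1 new [(5,0)] -> total=2
Click 3 (0,5) count=0: revealed 4 new [(0,4) (0,5) (1,4) (1,5)] -> total=6
Click 4 (3,2) count=0: revealed 12 new [(2,0) (2,1) (2,2) (2,3) (3,0) (3,1) (3,2) (3,3) (4,0) (4,1) (4,2) (4,3)] -> total=18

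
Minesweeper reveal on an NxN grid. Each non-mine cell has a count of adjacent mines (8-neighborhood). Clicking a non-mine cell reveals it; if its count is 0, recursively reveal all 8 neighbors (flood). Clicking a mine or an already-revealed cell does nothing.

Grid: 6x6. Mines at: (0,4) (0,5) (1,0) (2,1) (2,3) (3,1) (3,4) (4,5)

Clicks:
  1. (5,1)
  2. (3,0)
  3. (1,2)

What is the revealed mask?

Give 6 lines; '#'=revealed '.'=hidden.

Click 1 (5,1) count=0: revealed 10 new [(4,0) (4,1) (4,2) (4,3) (4,4) (5,0) (5,1) (5,2) (5,3) (5,4)] -> total=10
Click 2 (3,0) count=2: revealed 1 new [(3,0)] -> total=11
Click 3 (1,2) count=2: revealed 1 new [(1,2)] -> total=12

Answer: ......
..#...
......
#.....
#####.
#####.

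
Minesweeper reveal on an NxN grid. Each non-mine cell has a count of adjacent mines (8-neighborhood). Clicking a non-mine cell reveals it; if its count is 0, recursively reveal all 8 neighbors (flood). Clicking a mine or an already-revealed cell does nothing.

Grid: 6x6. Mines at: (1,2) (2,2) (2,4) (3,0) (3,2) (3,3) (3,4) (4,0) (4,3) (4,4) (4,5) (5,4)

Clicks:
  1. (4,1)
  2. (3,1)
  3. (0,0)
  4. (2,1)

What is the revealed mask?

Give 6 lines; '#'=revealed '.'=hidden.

Answer: ##....
##....
##....
.#....
.#....
......

Derivation:
Click 1 (4,1) count=3: revealed 1 new [(4,1)] -> total=1
Click 2 (3,1) count=4: revealed 1 new [(3,1)] -> total=2
Click 3 (0,0) count=0: revealed 6 new [(0,0) (0,1) (1,0) (1,1) (2,0) (2,1)] -> total=8
Click 4 (2,1) count=4: revealed 0 new [(none)] -> total=8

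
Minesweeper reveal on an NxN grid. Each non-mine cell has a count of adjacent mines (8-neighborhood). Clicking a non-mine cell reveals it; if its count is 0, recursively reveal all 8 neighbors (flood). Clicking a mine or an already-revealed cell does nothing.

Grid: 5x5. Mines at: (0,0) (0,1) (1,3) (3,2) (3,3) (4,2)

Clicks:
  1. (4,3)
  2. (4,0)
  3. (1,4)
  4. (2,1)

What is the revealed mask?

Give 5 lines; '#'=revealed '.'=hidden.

Click 1 (4,3) count=3: revealed 1 new [(4,3)] -> total=1
Click 2 (4,0) count=0: revealed 8 new [(1,0) (1,1) (2,0) (2,1) (3,0) (3,1) (4,0) (4,1)] -> total=9
Click 3 (1,4) count=1: revealed 1 new [(1,4)] -> total=10
Click 4 (2,1) count=1: revealed 0 new [(none)] -> total=10

Answer: .....
##..#
##...
##...
##.#.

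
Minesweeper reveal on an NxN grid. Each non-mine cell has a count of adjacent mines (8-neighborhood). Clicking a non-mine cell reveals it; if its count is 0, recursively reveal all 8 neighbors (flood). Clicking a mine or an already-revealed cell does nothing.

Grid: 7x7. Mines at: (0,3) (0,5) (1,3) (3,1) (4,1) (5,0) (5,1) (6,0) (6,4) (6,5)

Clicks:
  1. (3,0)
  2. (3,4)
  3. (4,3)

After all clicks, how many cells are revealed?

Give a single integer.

Click 1 (3,0) count=2: revealed 1 new [(3,0)] -> total=1
Click 2 (3,4) count=0: revealed 23 new [(1,4) (1,5) (1,6) (2,2) (2,3) (2,4) (2,5) (2,6) (3,2) (3,3) (3,4) (3,5) (3,6) (4,2) (4,3) (4,4) (4,5) (4,6) (5,2) (5,3) (5,4) (5,5) (5,6)] -> total=24
Click 3 (4,3) count=0: revealed 0 new [(none)] -> total=24

Answer: 24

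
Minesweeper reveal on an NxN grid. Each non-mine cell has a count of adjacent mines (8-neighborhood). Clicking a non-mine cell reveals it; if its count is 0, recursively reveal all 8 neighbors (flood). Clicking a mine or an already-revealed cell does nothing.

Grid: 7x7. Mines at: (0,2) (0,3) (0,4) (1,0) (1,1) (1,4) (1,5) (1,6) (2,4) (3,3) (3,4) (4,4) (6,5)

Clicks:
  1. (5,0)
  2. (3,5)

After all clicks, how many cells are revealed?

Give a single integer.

Answer: 21

Derivation:
Click 1 (5,0) count=0: revealed 20 new [(2,0) (2,1) (2,2) (3,0) (3,1) (3,2) (4,0) (4,1) (4,2) (4,3) (5,0) (5,1) (5,2) (5,3) (5,4) (6,0) (6,1) (6,2) (6,3) (6,4)] -> total=20
Click 2 (3,5) count=3: revealed 1 new [(3,5)] -> total=21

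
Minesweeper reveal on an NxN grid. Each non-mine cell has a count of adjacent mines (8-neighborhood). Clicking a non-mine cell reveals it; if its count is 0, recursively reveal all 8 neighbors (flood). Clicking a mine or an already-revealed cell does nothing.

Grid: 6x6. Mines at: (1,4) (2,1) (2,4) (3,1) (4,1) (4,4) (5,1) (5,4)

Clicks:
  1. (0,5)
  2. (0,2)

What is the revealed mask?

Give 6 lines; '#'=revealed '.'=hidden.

Answer: ####.#
####..
......
......
......
......

Derivation:
Click 1 (0,5) count=1: revealed 1 new [(0,5)] -> total=1
Click 2 (0,2) count=0: revealed 8 new [(0,0) (0,1) (0,2) (0,3) (1,0) (1,1) (1,2) (1,3)] -> total=9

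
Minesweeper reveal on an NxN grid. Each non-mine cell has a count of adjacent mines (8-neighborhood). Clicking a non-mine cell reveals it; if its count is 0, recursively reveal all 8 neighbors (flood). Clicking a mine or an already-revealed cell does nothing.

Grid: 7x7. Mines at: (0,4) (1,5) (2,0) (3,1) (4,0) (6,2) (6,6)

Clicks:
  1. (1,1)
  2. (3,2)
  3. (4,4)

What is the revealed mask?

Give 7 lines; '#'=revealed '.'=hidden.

Answer: ####...
#####..
.######
..#####
..#####
..#####
...###.

Derivation:
Click 1 (1,1) count=1: revealed 1 new [(1,1)] -> total=1
Click 2 (3,2) count=1: revealed 1 new [(3,2)] -> total=2
Click 3 (4,4) count=0: revealed 31 new [(0,0) (0,1) (0,2) (0,3) (1,0) (1,2) (1,3) (1,4) (2,1) (2,2) (2,3) (2,4) (2,5) (2,6) (3,3) (3,4) (3,5) (3,6) (4,2) (4,3) (4,4) (4,5) (4,6) (5,2) (5,3) (5,4) (5,5) (5,6) (6,3) (6,4) (6,5)] -> total=33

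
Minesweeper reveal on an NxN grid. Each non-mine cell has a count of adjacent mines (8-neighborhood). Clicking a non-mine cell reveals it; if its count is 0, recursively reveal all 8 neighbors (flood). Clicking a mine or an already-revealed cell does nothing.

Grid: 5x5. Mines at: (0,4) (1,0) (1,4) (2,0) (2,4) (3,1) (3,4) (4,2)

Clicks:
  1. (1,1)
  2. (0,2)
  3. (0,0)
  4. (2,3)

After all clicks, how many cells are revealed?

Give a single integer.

Answer: 10

Derivation:
Click 1 (1,1) count=2: revealed 1 new [(1,1)] -> total=1
Click 2 (0,2) count=0: revealed 8 new [(0,1) (0,2) (0,3) (1,2) (1,3) (2,1) (2,2) (2,3)] -> total=9
Click 3 (0,0) count=1: revealed 1 new [(0,0)] -> total=10
Click 4 (2,3) count=3: revealed 0 new [(none)] -> total=10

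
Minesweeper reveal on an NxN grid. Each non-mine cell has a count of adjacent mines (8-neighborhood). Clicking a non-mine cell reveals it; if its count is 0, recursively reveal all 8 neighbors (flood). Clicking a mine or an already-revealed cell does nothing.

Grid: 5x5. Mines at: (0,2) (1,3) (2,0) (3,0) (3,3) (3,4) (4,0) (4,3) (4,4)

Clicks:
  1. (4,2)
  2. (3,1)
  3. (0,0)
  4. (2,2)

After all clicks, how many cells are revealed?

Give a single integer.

Click 1 (4,2) count=2: revealed 1 new [(4,2)] -> total=1
Click 2 (3,1) count=3: revealed 1 new [(3,1)] -> total=2
Click 3 (0,0) count=0: revealed 4 new [(0,0) (0,1) (1,0) (1,1)] -> total=6
Click 4 (2,2) count=2: revealed 1 new [(2,2)] -> total=7

Answer: 7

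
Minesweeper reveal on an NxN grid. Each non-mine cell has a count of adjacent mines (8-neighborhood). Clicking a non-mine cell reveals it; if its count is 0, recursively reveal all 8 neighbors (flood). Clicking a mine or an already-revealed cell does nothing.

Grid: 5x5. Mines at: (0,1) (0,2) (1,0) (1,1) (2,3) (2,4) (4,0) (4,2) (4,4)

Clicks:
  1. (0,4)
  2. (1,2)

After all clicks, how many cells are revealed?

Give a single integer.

Answer: 5

Derivation:
Click 1 (0,4) count=0: revealed 4 new [(0,3) (0,4) (1,3) (1,4)] -> total=4
Click 2 (1,2) count=4: revealed 1 new [(1,2)] -> total=5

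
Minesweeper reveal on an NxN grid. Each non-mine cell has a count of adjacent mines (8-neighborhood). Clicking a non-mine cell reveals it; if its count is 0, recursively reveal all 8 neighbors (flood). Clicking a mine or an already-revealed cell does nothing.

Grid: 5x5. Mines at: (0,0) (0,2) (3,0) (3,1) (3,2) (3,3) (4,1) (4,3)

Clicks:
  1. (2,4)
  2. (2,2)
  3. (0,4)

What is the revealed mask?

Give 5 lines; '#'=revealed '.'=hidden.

Click 1 (2,4) count=1: revealed 1 new [(2,4)] -> total=1
Click 2 (2,2) count=3: revealed 1 new [(2,2)] -> total=2
Click 3 (0,4) count=0: revealed 5 new [(0,3) (0,4) (1,3) (1,4) (2,3)] -> total=7

Answer: ...##
...##
..###
.....
.....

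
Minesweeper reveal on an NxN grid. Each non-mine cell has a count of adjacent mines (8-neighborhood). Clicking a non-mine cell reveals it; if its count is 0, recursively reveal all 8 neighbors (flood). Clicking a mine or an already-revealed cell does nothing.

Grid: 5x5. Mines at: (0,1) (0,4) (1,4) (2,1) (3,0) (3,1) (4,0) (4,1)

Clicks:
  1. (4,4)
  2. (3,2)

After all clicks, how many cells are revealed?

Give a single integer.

Answer: 9

Derivation:
Click 1 (4,4) count=0: revealed 9 new [(2,2) (2,3) (2,4) (3,2) (3,3) (3,4) (4,2) (4,3) (4,4)] -> total=9
Click 2 (3,2) count=3: revealed 0 new [(none)] -> total=9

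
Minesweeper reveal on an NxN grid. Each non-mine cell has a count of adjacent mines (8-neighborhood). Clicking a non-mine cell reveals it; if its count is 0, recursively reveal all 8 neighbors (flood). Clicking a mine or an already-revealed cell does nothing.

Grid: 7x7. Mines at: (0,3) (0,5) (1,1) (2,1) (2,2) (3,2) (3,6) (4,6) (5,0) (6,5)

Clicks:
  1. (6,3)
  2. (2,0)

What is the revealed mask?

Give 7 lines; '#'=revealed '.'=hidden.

Click 1 (6,3) count=0: revealed 23 new [(1,3) (1,4) (1,5) (2,3) (2,4) (2,5) (3,3) (3,4) (3,5) (4,1) (4,2) (4,3) (4,4) (4,5) (5,1) (5,2) (5,3) (5,4) (5,5) (6,1) (6,2) (6,3) (6,4)] -> total=23
Click 2 (2,0) count=2: revealed 1 new [(2,0)] -> total=24

Answer: .......
...###.
#..###.
...###.
.#####.
.#####.
.####..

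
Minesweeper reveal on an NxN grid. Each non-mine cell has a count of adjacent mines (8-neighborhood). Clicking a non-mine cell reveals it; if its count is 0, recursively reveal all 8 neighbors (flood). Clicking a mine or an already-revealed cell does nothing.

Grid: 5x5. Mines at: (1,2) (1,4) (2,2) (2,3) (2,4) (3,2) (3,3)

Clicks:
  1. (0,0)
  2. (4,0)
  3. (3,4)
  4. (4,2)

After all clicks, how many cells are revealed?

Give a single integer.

Click 1 (0,0) count=0: revealed 10 new [(0,0) (0,1) (1,0) (1,1) (2,0) (2,1) (3,0) (3,1) (4,0) (4,1)] -> total=10
Click 2 (4,0) count=0: revealed 0 new [(none)] -> total=10
Click 3 (3,4) count=3: revealed 1 new [(3,4)] -> total=11
Click 4 (4,2) count=2: revealed 1 new [(4,2)] -> total=12

Answer: 12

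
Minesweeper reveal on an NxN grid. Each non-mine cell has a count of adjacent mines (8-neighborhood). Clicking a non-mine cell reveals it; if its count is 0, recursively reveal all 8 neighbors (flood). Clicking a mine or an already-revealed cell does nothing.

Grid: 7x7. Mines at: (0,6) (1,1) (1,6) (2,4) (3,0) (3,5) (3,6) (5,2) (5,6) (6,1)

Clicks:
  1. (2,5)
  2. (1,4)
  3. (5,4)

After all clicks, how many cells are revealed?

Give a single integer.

Click 1 (2,5) count=4: revealed 1 new [(2,5)] -> total=1
Click 2 (1,4) count=1: revealed 1 new [(1,4)] -> total=2
Click 3 (5,4) count=0: revealed 9 new [(4,3) (4,4) (4,5) (5,3) (5,4) (5,5) (6,3) (6,4) (6,5)] -> total=11

Answer: 11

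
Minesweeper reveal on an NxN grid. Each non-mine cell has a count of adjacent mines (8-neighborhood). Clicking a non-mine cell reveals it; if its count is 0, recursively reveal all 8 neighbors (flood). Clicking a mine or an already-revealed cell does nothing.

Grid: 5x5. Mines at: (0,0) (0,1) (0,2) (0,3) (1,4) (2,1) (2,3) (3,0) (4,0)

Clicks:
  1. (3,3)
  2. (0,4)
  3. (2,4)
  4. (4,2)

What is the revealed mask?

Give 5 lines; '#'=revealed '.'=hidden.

Click 1 (3,3) count=1: revealed 1 new [(3,3)] -> total=1
Click 2 (0,4) count=2: revealed 1 new [(0,4)] -> total=2
Click 3 (2,4) count=2: revealed 1 new [(2,4)] -> total=3
Click 4 (4,2) count=0: revealed 7 new [(3,1) (3,2) (3,4) (4,1) (4,2) (4,3) (4,4)] -> total=10

Answer: ....#
.....
....#
.####
.####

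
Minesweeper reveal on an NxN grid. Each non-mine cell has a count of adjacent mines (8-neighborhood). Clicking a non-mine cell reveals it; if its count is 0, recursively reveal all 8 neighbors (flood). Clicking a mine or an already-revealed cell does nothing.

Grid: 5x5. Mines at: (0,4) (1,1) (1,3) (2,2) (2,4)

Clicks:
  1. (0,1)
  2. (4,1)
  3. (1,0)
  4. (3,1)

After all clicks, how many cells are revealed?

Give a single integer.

Answer: 14

Derivation:
Click 1 (0,1) count=1: revealed 1 new [(0,1)] -> total=1
Click 2 (4,1) count=0: revealed 12 new [(2,0) (2,1) (3,0) (3,1) (3,2) (3,3) (3,4) (4,0) (4,1) (4,2) (4,3) (4,4)] -> total=13
Click 3 (1,0) count=1: revealed 1 new [(1,0)] -> total=14
Click 4 (3,1) count=1: revealed 0 new [(none)] -> total=14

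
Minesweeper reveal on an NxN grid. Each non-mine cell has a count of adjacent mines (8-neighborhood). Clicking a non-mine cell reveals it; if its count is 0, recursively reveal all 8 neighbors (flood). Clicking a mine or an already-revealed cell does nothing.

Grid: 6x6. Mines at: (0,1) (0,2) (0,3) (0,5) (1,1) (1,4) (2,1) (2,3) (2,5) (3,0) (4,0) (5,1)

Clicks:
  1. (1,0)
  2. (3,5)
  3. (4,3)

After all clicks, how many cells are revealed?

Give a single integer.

Click 1 (1,0) count=3: revealed 1 new [(1,0)] -> total=1
Click 2 (3,5) count=1: revealed 1 new [(3,5)] -> total=2
Click 3 (4,3) count=0: revealed 11 new [(3,2) (3,3) (3,4) (4,2) (4,3) (4,4) (4,5) (5,2) (5,3) (5,4) (5,5)] -> total=13

Answer: 13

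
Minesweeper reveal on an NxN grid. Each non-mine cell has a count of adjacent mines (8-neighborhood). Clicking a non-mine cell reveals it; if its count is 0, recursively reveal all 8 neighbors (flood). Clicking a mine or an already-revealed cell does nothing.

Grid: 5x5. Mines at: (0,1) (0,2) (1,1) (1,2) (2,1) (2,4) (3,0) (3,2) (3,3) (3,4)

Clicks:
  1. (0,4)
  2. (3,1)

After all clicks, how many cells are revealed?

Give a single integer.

Click 1 (0,4) count=0: revealed 4 new [(0,3) (0,4) (1,3) (1,4)] -> total=4
Click 2 (3,1) count=3: revealed 1 new [(3,1)] -> total=5

Answer: 5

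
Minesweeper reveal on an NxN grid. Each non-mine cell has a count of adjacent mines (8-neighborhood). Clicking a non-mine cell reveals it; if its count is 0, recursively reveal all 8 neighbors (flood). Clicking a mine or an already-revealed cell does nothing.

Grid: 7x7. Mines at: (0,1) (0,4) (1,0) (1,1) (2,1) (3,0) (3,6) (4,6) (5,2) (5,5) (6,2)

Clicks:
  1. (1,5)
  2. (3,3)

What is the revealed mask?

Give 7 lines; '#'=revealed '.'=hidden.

Click 1 (1,5) count=1: revealed 1 new [(1,5)] -> total=1
Click 2 (3,3) count=0: revealed 15 new [(1,2) (1,3) (1,4) (2,2) (2,3) (2,4) (2,5) (3,2) (3,3) (3,4) (3,5) (4,2) (4,3) (4,4) (4,5)] -> total=16

Answer: .......
..####.
..####.
..####.
..####.
.......
.......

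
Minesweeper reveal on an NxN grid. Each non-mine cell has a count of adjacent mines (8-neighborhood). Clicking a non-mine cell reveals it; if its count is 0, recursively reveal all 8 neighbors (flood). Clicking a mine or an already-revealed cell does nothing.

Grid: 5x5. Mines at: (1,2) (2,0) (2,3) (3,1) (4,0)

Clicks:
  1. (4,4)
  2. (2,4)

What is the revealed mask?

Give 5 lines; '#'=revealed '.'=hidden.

Click 1 (4,4) count=0: revealed 6 new [(3,2) (3,3) (3,4) (4,2) (4,3) (4,4)] -> total=6
Click 2 (2,4) count=1: revealed 1 new [(2,4)] -> total=7

Answer: .....
.....
....#
..###
..###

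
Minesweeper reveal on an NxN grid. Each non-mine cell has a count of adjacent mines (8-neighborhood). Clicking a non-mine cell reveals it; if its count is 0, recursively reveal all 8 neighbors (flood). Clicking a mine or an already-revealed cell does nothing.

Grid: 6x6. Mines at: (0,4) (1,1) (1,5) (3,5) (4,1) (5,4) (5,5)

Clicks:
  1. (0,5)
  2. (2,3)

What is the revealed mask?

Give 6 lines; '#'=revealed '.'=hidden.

Answer: .....#
..###.
..###.
..###.
..###.
......

Derivation:
Click 1 (0,5) count=2: revealed 1 new [(0,5)] -> total=1
Click 2 (2,3) count=0: revealed 12 new [(1,2) (1,3) (1,4) (2,2) (2,3) (2,4) (3,2) (3,3) (3,4) (4,2) (4,3) (4,4)] -> total=13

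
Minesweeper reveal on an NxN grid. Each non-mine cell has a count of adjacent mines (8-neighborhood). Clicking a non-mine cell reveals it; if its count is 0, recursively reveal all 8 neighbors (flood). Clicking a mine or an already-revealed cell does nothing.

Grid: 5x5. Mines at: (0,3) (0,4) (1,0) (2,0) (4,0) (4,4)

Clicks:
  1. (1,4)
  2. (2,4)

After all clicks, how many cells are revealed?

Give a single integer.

Answer: 15

Derivation:
Click 1 (1,4) count=2: revealed 1 new [(1,4)] -> total=1
Click 2 (2,4) count=0: revealed 14 new [(1,1) (1,2) (1,3) (2,1) (2,2) (2,3) (2,4) (3,1) (3,2) (3,3) (3,4) (4,1) (4,2) (4,3)] -> total=15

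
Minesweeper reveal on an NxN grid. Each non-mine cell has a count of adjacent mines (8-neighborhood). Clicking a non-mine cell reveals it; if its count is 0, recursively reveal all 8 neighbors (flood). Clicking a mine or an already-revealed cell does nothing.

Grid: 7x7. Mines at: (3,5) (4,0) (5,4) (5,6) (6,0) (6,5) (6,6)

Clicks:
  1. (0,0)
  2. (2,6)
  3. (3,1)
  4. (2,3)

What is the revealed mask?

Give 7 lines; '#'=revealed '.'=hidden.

Answer: #######
#######
#######
#####..
.####..
.###...
.###...

Derivation:
Click 1 (0,0) count=0: revealed 36 new [(0,0) (0,1) (0,2) (0,3) (0,4) (0,5) (0,6) (1,0) (1,1) (1,2) (1,3) (1,4) (1,5) (1,6) (2,0) (2,1) (2,2) (2,3) (2,4) (2,5) (2,6) (3,0) (3,1) (3,2) (3,3) (3,4) (4,1) (4,2) (4,3) (4,4) (5,1) (5,2) (5,3) (6,1) (6,2) (6,3)] -> total=36
Click 2 (2,6) count=1: revealed 0 new [(none)] -> total=36
Click 3 (3,1) count=1: revealed 0 new [(none)] -> total=36
Click 4 (2,3) count=0: revealed 0 new [(none)] -> total=36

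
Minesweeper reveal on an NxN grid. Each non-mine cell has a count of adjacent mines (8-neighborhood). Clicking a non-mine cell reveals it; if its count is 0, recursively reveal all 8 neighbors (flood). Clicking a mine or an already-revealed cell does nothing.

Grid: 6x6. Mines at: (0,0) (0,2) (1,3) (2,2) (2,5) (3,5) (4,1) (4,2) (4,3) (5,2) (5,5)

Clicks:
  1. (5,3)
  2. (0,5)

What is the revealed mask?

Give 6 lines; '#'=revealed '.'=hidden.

Answer: ....##
....##
......
......
......
...#..

Derivation:
Click 1 (5,3) count=3: revealed 1 new [(5,3)] -> total=1
Click 2 (0,5) count=0: revealed 4 new [(0,4) (0,5) (1,4) (1,5)] -> total=5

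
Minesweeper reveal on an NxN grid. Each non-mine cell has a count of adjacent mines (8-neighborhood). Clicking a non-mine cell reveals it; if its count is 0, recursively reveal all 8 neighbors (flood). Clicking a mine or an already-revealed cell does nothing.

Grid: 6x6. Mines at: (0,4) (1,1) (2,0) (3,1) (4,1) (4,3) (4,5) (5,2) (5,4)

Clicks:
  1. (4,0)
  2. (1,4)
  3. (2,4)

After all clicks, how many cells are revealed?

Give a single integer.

Click 1 (4,0) count=2: revealed 1 new [(4,0)] -> total=1
Click 2 (1,4) count=1: revealed 1 new [(1,4)] -> total=2
Click 3 (2,4) count=0: revealed 11 new [(1,2) (1,3) (1,5) (2,2) (2,3) (2,4) (2,5) (3,2) (3,3) (3,4) (3,5)] -> total=13

Answer: 13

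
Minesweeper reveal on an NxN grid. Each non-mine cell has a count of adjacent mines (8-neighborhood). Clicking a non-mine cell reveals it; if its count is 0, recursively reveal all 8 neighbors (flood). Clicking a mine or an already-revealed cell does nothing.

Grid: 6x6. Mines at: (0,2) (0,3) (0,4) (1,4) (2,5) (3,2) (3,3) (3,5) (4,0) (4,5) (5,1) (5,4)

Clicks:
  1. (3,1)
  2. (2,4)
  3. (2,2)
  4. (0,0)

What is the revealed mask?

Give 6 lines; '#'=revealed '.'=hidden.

Answer: ##....
##....
###.#.
##....
......
......

Derivation:
Click 1 (3,1) count=2: revealed 1 new [(3,1)] -> total=1
Click 2 (2,4) count=4: revealed 1 new [(2,4)] -> total=2
Click 3 (2,2) count=2: revealed 1 new [(2,2)] -> total=3
Click 4 (0,0) count=0: revealed 7 new [(0,0) (0,1) (1,0) (1,1) (2,0) (2,1) (3,0)] -> total=10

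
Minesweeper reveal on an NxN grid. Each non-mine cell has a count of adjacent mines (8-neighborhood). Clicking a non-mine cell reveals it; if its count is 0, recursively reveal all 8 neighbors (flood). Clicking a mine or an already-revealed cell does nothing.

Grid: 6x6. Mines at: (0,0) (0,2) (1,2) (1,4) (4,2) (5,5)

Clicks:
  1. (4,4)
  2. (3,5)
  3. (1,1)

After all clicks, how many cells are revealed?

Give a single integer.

Click 1 (4,4) count=1: revealed 1 new [(4,4)] -> total=1
Click 2 (3,5) count=0: revealed 8 new [(2,3) (2,4) (2,5) (3,3) (3,4) (3,5) (4,3) (4,5)] -> total=9
Click 3 (1,1) count=3: revealed 1 new [(1,1)] -> total=10

Answer: 10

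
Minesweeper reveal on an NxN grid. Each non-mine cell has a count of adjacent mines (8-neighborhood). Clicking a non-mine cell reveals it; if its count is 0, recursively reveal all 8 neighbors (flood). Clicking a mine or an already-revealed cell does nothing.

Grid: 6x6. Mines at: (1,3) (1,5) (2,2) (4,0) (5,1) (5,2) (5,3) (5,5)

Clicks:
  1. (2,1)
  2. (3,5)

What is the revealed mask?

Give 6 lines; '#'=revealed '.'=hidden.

Click 1 (2,1) count=1: revealed 1 new [(2,1)] -> total=1
Click 2 (3,5) count=0: revealed 9 new [(2,3) (2,4) (2,5) (3,3) (3,4) (3,5) (4,3) (4,4) (4,5)] -> total=10

Answer: ......
......
.#.###
...###
...###
......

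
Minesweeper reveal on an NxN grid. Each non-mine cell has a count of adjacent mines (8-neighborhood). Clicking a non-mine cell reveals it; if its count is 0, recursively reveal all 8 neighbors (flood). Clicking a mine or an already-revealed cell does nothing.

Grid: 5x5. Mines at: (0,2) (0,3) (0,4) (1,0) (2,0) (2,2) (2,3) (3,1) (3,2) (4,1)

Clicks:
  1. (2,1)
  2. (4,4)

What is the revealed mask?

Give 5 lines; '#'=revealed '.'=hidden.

Click 1 (2,1) count=5: revealed 1 new [(2,1)] -> total=1
Click 2 (4,4) count=0: revealed 4 new [(3,3) (3,4) (4,3) (4,4)] -> total=5

Answer: .....
.....
.#...
...##
...##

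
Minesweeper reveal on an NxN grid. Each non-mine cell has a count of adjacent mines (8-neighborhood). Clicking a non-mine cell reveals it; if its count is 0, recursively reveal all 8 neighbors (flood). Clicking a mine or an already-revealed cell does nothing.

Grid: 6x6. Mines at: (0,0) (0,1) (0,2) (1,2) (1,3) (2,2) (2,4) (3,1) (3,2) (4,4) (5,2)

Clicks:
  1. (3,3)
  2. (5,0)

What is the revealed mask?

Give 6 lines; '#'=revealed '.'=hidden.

Answer: ......
......
......
...#..
##....
##....

Derivation:
Click 1 (3,3) count=4: revealed 1 new [(3,3)] -> total=1
Click 2 (5,0) count=0: revealed 4 new [(4,0) (4,1) (5,0) (5,1)] -> total=5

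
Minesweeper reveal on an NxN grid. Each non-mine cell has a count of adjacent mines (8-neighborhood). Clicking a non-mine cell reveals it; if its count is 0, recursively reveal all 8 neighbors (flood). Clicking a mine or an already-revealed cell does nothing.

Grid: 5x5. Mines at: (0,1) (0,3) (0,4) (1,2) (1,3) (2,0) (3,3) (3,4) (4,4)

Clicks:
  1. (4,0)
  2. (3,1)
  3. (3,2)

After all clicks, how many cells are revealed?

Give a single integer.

Click 1 (4,0) count=0: revealed 6 new [(3,0) (3,1) (3,2) (4,0) (4,1) (4,2)] -> total=6
Click 2 (3,1) count=1: revealed 0 new [(none)] -> total=6
Click 3 (3,2) count=1: revealed 0 new [(none)] -> total=6

Answer: 6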